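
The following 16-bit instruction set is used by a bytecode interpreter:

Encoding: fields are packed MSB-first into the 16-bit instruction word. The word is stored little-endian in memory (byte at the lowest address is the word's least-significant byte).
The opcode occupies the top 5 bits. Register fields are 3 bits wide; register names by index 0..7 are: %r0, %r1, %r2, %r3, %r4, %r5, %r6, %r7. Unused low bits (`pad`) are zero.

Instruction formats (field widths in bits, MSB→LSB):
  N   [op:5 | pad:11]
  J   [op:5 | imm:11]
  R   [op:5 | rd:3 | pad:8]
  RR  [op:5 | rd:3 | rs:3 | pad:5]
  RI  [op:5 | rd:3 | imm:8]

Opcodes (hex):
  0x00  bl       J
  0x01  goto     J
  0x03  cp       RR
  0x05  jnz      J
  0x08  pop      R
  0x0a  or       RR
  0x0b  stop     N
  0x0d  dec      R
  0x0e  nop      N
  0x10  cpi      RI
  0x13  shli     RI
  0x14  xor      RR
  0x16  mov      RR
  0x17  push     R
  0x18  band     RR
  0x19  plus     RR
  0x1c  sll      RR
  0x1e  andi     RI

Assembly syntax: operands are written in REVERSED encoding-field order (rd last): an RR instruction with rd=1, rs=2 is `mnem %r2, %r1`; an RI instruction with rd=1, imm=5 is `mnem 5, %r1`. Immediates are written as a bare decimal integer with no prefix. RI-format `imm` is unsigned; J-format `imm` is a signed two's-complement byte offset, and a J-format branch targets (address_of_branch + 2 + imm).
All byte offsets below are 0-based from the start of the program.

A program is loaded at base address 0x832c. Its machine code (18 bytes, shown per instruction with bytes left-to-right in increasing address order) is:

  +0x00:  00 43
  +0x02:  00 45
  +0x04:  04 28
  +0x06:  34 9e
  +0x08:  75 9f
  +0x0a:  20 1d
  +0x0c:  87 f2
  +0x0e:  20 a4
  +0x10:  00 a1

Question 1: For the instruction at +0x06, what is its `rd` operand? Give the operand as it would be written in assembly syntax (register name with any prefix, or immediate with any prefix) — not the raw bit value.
off 0x06: read 34 9e as little → 0x9e34
  opcode bits[15:11]=0x13: shli/RI
  [10:8] rd=6 = %r6
  [7:0] imm=52 = 52

%r6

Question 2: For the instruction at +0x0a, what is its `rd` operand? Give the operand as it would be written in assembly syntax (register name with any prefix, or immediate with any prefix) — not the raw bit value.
%r5

+0x0a: 20 1d ⇒ word 0x1d20 (little)
  opcode bits[15:11]=0x3: cp/RR
  [10:8] rd=5 = %r5
  [7:5] rs=1 = %r1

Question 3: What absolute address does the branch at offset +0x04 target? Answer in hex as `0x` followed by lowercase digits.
0x8336

off 0x04: read 04 28 as little → 0x2804
  opcode bits[15:11]=0x5: jnz/J
  imm: (w>>0)&0x7ff=0x4 → 4
  target = base 0x832c + off 0x04 + 2 + imm 4 = 0x8336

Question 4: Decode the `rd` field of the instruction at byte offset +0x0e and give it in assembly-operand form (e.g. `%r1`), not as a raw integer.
off 0x0e: read 20 a4 as little → 0xa420
  op=0xa420>>11=0x14 ⇒ xor (RR)
  [10:8] rd=4 = %r4
  [7:5] rs=1 = %r1

%r4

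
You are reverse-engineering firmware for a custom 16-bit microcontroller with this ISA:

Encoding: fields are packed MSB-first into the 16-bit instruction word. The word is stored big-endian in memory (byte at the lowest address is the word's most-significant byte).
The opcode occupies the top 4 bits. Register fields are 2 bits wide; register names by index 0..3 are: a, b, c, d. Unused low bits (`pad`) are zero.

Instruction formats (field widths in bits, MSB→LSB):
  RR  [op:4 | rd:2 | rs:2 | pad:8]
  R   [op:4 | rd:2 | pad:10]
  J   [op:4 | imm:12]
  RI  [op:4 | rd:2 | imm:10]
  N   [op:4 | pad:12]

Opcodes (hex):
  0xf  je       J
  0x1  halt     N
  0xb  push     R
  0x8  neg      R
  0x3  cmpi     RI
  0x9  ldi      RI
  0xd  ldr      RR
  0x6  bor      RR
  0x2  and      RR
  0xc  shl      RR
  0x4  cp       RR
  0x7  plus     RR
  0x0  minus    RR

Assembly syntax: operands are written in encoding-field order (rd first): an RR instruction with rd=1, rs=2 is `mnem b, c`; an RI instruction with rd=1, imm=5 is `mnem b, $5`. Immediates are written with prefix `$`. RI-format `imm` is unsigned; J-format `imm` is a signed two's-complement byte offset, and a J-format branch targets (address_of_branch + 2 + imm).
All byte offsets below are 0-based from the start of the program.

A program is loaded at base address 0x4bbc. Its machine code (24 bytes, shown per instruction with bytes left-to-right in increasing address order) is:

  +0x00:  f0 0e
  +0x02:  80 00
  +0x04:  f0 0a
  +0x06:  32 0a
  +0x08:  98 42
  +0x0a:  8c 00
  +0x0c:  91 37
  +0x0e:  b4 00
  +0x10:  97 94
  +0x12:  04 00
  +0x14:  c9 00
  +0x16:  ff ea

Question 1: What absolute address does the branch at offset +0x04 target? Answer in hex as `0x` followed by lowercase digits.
0x4bcc

+0x04: f0 0a ⇒ word 0xf00a (big)
  opcode bits[15:12]=0xf: je/J
  imm: (w>>0)&0xfff=0xa → $10
  target = base 0x4bbc + off 0x04 + 2 + imm 10 = 0x4bcc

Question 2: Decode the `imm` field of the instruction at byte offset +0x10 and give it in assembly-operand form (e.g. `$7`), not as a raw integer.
+0x10: 97 94 ⇒ word 0x9794 (big)
  top 4b → 0x9 → ldi [RI]
  rd@[11:10]=0x1 ⇒ b
  imm@[9:0]=0x394 ⇒ $916

$916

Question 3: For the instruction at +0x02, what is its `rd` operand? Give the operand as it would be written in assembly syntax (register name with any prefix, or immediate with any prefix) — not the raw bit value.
[02] 80 00 → 0x8000
  op=0x8000>>12=0x8 ⇒ neg (R)
  [11:10] rd=0 = a

a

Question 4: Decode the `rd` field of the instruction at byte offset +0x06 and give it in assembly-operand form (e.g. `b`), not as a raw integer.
@+06  big-endian(32 0a) = 0x320a
  op=0x320a>>12=0x3 ⇒ cmpi (RI)
  [11:10] rd=0 = a
  [9:0] imm=522 = $522

a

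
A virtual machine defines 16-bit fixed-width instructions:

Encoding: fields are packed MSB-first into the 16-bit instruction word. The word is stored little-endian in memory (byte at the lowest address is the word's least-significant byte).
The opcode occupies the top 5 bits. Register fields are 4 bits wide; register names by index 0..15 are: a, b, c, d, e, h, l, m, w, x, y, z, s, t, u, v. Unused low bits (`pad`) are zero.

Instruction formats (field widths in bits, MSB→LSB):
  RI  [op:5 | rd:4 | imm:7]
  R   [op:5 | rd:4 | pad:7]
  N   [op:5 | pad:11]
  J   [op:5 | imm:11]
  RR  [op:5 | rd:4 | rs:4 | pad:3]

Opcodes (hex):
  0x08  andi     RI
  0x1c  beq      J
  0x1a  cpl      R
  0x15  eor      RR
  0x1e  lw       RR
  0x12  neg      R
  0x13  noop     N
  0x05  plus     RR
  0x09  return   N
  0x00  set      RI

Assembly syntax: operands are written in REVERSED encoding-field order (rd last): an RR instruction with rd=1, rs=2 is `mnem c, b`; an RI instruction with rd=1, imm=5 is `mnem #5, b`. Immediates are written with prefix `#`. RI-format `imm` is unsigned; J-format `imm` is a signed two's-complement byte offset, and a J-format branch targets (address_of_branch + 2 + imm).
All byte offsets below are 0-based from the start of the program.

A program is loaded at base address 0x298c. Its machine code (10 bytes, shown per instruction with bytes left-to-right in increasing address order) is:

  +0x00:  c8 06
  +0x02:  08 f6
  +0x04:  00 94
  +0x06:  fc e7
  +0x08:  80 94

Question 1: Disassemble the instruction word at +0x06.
+0x06: fc e7 ⇒ word 0xe7fc (little)
  op=0xe7fc>>11=0x1c ⇒ beq (J)
  imm@[10:0]=0x7fc (s11→-4) ⇒ #-4

beq #-4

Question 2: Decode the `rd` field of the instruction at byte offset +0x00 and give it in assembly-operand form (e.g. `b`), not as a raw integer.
t

+0x00: c8 06 ⇒ word 0x06c8 (little)
  op=0x06c8>>11=0x0 ⇒ set (RI)
  rd: (w>>7)&0xf=0xd → t
  imm: (w>>0)&0x7f=0x48 → #72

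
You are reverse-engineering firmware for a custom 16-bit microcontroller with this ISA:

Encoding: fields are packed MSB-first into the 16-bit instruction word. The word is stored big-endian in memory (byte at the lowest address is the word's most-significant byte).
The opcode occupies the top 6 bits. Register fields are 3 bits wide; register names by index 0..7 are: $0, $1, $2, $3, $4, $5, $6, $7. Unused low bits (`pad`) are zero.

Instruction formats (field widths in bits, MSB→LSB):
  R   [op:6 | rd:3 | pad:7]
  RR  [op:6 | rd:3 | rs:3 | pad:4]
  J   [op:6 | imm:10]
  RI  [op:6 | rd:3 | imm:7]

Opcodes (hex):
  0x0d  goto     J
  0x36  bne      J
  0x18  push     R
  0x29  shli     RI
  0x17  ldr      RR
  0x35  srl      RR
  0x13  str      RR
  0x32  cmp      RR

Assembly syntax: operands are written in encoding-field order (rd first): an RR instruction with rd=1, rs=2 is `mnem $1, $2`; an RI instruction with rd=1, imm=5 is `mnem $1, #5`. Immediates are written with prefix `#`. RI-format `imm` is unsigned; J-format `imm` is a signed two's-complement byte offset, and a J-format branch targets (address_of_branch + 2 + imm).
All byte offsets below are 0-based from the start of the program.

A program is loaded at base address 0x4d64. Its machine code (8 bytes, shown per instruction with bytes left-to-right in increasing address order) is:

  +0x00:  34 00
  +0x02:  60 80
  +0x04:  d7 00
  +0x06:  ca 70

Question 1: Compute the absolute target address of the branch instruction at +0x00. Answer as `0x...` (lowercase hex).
0x4d66

off 0x00: read 34 00 as big → 0x3400
  op=0x3400>>10=0xd ⇒ goto (J)
  [9:0] imm=0 = #0
  target = base 0x4d64 + off 0x00 + 2 + imm 0 = 0x4d66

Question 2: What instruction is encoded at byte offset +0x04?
srl $6, $0

@+04  big-endian(d7 00) = 0xd700
  top 6b → 0x35 → srl [RR]
  [9:7] rd=6 = $6
  [6:4] rs=0 = $0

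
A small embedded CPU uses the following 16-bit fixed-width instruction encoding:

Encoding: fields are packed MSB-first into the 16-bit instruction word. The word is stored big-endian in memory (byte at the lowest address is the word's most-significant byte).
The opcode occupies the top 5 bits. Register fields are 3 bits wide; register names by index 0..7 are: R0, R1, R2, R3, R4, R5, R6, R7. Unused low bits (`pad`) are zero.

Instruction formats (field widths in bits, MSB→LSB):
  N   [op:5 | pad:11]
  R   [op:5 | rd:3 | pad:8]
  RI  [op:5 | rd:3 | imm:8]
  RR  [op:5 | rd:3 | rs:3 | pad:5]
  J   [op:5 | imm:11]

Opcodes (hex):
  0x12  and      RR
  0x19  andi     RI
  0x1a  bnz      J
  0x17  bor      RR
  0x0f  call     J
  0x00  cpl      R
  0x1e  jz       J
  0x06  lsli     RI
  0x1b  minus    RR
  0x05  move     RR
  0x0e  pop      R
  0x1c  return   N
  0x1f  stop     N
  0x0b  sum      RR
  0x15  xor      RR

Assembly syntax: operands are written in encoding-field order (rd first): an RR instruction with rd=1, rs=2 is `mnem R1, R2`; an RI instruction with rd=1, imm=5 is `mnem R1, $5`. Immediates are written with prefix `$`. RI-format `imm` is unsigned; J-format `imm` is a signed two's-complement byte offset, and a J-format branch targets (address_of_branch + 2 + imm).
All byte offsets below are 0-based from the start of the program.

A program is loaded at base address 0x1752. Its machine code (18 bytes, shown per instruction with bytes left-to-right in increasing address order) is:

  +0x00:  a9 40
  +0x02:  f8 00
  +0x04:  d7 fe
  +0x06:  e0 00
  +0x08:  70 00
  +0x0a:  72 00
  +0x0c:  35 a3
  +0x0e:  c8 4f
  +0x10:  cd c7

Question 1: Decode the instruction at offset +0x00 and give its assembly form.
xor R1, R2

@+00  big-endian(a9 40) = 0xa940
  opcode bits[15:11]=0x15: xor/RR
  [10:8] rd=1 = R1
  [7:5] rs=2 = R2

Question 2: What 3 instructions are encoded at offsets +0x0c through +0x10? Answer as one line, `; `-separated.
[0c] 35 a3 → 0x35a3
  op=0x35a3>>11=0x6 ⇒ lsli (RI)
  [10:8] rd=5 = R5
  [7:0] imm=163 = $163
[0e] c8 4f → 0xc84f
  op=0xc84f>>11=0x19 ⇒ andi (RI)
  [10:8] rd=0 = R0
  [7:0] imm=79 = $79
[10] cd c7 → 0xcdc7
  op=0xcdc7>>11=0x19 ⇒ andi (RI)
  [10:8] rd=5 = R5
  [7:0] imm=199 = $199

lsli R5, $163; andi R0, $79; andi R5, $199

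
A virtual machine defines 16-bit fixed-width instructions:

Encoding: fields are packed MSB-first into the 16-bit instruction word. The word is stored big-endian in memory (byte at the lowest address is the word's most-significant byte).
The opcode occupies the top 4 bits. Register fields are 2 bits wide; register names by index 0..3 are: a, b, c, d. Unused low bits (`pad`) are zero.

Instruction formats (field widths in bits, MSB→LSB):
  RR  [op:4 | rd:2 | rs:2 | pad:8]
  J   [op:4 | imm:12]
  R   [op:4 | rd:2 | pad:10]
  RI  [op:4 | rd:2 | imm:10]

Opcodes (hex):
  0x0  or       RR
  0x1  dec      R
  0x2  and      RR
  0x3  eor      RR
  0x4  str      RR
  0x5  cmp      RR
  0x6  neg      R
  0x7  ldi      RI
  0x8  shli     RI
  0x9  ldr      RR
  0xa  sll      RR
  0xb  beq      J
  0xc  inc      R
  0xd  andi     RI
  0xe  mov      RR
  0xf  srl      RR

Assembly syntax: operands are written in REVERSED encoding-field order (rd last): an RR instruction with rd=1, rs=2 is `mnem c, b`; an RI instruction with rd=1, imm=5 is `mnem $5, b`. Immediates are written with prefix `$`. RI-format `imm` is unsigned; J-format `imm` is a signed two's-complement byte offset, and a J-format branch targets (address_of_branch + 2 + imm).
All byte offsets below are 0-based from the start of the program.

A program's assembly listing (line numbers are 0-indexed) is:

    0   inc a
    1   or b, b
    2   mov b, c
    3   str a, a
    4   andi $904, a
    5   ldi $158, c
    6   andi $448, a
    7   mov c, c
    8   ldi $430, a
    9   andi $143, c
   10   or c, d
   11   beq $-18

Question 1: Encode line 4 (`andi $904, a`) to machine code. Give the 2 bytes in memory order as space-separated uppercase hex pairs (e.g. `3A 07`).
D3 88

L4: andi op=0xd:4|rd=0:2|imm=904:10 ⇒ 0xd388 ⇒ big d3 88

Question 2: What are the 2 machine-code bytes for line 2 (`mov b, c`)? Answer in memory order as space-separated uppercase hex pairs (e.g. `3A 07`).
2. mov fields op=0xe:4|rd=2:2|rs=1:2|pad=0:8 → word e900h → e9 00

E9 00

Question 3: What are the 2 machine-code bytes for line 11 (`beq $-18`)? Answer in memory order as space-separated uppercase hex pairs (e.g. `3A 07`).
11. beq fields op=0xb:4|imm=-18:12 → word bfeeh → bf ee

BF EE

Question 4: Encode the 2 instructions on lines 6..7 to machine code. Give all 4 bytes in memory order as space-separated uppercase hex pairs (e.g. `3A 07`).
D1 C0 EA 00

6. andi fields op=0xd:4|rd=0:2|imm=448:10 → word d1c0h → d1 c0
7. mov fields op=0xe:4|rd=2:2|rs=2:2|pad=0:8 → word ea00h → ea 00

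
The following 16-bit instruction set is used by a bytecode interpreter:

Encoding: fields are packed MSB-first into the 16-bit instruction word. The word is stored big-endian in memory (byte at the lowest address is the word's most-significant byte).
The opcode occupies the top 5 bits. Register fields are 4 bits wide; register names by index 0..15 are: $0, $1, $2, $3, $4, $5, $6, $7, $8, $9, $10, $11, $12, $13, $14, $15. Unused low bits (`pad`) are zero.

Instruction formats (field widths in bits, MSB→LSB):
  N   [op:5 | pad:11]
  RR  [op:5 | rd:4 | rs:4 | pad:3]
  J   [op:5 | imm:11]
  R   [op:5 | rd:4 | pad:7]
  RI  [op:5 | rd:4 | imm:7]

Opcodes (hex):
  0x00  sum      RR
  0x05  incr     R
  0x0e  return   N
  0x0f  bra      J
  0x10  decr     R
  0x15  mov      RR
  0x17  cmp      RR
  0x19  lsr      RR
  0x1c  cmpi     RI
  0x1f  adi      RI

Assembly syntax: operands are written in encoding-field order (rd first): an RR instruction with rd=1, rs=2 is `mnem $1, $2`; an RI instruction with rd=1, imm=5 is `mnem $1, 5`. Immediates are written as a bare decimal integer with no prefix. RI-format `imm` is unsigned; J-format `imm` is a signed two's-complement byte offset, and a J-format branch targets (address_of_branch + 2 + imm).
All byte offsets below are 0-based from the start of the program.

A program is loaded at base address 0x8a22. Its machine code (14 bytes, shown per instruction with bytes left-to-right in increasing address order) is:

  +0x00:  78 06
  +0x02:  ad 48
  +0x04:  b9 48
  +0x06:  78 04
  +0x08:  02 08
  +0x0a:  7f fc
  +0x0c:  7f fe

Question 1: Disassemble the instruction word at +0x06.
bra 4

off 0x06: read 78 04 as big → 0x7804
  op=0x7804>>11=0xf ⇒ bra (J)
  imm@[10:0]=0x4 ⇒ 4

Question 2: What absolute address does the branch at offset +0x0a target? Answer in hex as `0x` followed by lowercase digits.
0x8a2a

[0a] 7f fc → 0x7ffc
  opcode bits[15:11]=0xf: bra/J
  imm@[10:0]=0x7fc (s11→-4) ⇒ -4
  target = base 0x8a22 + off 0x0a + 2 + imm -4 = 0x8a2a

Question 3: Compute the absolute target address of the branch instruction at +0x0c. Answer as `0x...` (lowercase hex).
0x8a2e

off 0x0c: read 7f fe as big → 0x7ffe
  op=0x7ffe>>11=0xf ⇒ bra (J)
  imm: (w>>0)&0x7ff=0x7fe (s11→-2) → -2
  target = base 0x8a22 + off 0x0c + 2 + imm -2 = 0x8a2e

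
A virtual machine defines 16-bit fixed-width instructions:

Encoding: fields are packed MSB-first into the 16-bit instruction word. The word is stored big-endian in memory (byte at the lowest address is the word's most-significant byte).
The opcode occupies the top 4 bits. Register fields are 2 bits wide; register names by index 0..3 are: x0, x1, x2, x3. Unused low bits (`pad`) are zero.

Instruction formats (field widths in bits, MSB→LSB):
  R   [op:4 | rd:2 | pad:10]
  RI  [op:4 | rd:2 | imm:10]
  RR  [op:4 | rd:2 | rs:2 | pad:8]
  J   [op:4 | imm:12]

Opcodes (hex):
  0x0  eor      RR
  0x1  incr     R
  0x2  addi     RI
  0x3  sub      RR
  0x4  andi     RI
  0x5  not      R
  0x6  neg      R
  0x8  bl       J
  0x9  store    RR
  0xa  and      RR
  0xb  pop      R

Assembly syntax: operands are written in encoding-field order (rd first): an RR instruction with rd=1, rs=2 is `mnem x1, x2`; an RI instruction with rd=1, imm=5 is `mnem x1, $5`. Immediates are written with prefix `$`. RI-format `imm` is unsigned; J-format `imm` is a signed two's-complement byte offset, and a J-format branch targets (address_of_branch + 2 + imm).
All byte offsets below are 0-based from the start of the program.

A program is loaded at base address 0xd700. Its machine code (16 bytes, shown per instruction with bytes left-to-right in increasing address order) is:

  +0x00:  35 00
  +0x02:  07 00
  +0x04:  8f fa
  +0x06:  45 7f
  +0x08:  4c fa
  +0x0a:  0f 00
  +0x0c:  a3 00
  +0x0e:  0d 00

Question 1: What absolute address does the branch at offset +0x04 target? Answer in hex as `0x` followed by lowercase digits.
0xd700

@+04  big-endian(8f fa) = 0x8ffa
  opcode bits[15:12]=0x8: bl/J
  [11:0] imm=4090 (s12→-6) = $-6
  target = base 0xd700 + off 0x04 + 2 + imm -6 = 0xd700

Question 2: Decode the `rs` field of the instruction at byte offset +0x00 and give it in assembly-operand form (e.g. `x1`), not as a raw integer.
x1

@+00  big-endian(35 00) = 0x3500
  op=0x3500>>12=0x3 ⇒ sub (RR)
  [11:10] rd=1 = x1
  [9:8] rs=1 = x1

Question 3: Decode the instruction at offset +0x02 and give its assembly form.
eor x1, x3

[02] 07 00 → 0x0700
  top 4b → 0x0 → eor [RR]
  [11:10] rd=1 = x1
  [9:8] rs=3 = x3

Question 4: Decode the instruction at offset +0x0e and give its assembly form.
eor x3, x1

off 0x0e: read 0d 00 as big → 0x0d00
  opcode bits[15:12]=0x0: eor/RR
  rd@[11:10]=0x3 ⇒ x3
  rs@[9:8]=0x1 ⇒ x1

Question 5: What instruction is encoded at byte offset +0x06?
off 0x06: read 45 7f as big → 0x457f
  op=0x457f>>12=0x4 ⇒ andi (RI)
  [11:10] rd=1 = x1
  [9:0] imm=383 = $383

andi x1, $383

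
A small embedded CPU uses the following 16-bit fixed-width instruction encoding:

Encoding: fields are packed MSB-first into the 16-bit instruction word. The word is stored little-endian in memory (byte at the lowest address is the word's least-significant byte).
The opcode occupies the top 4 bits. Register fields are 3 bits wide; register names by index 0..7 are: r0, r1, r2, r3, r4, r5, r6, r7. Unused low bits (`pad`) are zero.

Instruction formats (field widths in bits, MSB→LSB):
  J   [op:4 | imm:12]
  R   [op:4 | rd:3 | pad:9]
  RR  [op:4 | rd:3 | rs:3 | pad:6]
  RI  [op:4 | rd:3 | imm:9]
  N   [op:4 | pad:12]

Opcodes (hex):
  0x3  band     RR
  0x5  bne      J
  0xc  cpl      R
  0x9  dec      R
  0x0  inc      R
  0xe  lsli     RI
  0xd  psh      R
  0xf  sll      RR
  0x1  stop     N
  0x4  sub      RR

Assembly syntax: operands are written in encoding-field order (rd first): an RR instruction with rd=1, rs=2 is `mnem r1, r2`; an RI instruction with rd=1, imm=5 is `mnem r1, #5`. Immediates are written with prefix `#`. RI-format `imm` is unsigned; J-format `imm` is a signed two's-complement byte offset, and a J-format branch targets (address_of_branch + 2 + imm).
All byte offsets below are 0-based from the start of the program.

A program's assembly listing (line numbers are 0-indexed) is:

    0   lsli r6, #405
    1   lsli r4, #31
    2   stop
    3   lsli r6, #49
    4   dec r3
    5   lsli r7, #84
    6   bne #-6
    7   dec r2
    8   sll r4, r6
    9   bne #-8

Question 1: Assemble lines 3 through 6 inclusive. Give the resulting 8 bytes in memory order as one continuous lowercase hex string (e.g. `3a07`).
31ec009654eefa5f

L3: lsli op=0xe:4|rd=6:3|imm=49:9 ⇒ 0xec31 ⇒ little 31 ec
L4: dec op=0x9:4|rd=3:3|pad=0:9 ⇒ 0x9600 ⇒ little 00 96
L5: lsli op=0xe:4|rd=7:3|imm=84:9 ⇒ 0xee54 ⇒ little 54 ee
L6: bne op=0x5:4|imm=-6:12 ⇒ 0x5ffa ⇒ little fa 5f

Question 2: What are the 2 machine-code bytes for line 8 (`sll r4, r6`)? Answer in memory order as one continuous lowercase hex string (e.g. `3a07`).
line 8 (sll): pack op=0xf:4|rd=4:3|rs=6:3|pad=0:6 = 0xf980; little→ 80 f9

80f9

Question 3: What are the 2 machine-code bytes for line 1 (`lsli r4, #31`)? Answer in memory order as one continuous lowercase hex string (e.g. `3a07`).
1fe8

L1: lsli op=0xe:4|rd=4:3|imm=31:9 ⇒ 0xe81f ⇒ little 1f e8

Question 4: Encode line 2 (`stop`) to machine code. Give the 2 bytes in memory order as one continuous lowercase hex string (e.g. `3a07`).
0010

L2: stop op=0x1:4|pad=0:12 ⇒ 0x1000 ⇒ little 00 10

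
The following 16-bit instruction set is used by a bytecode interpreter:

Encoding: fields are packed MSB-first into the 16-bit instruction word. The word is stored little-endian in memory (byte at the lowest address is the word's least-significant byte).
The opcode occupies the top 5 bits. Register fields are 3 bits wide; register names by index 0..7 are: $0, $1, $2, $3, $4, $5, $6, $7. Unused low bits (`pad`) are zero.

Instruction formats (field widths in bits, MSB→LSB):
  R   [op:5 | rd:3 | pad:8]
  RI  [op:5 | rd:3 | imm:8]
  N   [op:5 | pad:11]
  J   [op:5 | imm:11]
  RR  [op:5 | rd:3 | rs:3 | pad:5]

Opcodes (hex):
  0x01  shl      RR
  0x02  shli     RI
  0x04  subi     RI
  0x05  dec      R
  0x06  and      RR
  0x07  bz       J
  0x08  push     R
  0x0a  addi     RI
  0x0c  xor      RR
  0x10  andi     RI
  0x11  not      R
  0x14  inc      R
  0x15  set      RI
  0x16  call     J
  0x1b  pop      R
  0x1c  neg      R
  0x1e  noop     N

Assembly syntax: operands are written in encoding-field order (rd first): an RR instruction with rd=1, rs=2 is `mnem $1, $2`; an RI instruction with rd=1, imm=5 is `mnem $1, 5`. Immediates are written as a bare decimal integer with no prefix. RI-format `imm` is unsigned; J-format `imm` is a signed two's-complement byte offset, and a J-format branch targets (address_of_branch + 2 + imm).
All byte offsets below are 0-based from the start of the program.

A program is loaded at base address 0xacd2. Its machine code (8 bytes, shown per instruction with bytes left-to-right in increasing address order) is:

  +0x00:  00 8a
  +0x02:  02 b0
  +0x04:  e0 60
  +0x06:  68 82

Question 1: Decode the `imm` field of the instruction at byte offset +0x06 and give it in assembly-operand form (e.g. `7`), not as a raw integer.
104

off 0x06: read 68 82 as little → 0x8268
  top 5b → 0x10 → andi [RI]
  rd@[10:8]=0x2 ⇒ $2
  imm@[7:0]=0x68 ⇒ 104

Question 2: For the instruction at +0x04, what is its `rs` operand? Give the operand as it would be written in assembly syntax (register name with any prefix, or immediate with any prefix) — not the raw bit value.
$7

off 0x04: read e0 60 as little → 0x60e0
  op=0x60e0>>11=0xc ⇒ xor (RR)
  [10:8] rd=0 = $0
  [7:5] rs=7 = $7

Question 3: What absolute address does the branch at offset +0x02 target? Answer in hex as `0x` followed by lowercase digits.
@+02  little-endian(02 b0) = 0xb002
  op=0xb002>>11=0x16 ⇒ call (J)
  [10:0] imm=2 = 2
  target = base 0xacd2 + off 0x02 + 2 + imm 2 = 0xacd8

0xacd8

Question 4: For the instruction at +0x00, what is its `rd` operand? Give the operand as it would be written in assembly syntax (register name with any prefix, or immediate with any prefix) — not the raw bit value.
off 0x00: read 00 8a as little → 0x8a00
  op=0x8a00>>11=0x11 ⇒ not (R)
  [10:8] rd=2 = $2

$2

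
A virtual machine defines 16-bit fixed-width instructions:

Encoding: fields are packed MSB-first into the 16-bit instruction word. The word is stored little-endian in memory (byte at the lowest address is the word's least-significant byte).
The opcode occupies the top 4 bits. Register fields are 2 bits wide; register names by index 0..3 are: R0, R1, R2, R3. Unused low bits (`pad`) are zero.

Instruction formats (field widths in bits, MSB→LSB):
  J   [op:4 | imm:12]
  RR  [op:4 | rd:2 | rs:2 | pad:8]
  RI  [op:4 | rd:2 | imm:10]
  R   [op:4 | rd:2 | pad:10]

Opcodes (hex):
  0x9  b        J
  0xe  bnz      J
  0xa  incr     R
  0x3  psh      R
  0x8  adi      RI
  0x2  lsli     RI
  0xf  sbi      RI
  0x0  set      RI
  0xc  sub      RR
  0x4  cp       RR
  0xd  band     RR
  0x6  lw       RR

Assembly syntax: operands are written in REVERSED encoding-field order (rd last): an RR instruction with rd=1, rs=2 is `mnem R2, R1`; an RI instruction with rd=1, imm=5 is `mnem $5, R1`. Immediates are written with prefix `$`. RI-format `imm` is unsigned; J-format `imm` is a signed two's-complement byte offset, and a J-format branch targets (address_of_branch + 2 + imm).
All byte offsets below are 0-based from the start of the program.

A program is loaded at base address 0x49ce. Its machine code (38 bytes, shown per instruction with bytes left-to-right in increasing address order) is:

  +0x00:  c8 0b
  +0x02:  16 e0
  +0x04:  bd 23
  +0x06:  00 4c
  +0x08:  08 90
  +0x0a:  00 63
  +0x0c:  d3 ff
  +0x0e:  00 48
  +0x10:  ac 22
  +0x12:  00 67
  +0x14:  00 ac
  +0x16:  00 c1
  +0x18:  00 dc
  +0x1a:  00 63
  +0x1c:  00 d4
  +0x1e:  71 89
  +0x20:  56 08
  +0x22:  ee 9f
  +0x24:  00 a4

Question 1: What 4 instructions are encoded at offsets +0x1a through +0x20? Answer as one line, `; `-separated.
[1a] 00 63 → 0x6300
  op=0x6300>>12=0x6 ⇒ lw (RR)
  rd@[11:10]=0x0 ⇒ R0
  rs@[9:8]=0x3 ⇒ R3
[1c] 00 d4 → 0xd400
  op=0xd400>>12=0xd ⇒ band (RR)
  rd@[11:10]=0x1 ⇒ R1
  rs@[9:8]=0x0 ⇒ R0
[1e] 71 89 → 0x8971
  op=0x8971>>12=0x8 ⇒ adi (RI)
  rd@[11:10]=0x2 ⇒ R2
  imm@[9:0]=0x171 ⇒ $369
[20] 56 08 → 0x0856
  op=0x0856>>12=0x0 ⇒ set (RI)
  rd@[11:10]=0x2 ⇒ R2
  imm@[9:0]=0x56 ⇒ $86

lw R3, R0; band R0, R1; adi $369, R2; set $86, R2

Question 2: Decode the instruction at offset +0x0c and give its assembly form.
sbi $979, R3

[0c] d3 ff → 0xffd3
  op=0xffd3>>12=0xf ⇒ sbi (RI)
  rd@[11:10]=0x3 ⇒ R3
  imm@[9:0]=0x3d3 ⇒ $979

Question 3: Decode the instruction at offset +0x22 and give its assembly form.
b $-18

off 0x22: read ee 9f as little → 0x9fee
  op=0x9fee>>12=0x9 ⇒ b (J)
  imm: (w>>0)&0xfff=0xfee (s12→-18) → $-18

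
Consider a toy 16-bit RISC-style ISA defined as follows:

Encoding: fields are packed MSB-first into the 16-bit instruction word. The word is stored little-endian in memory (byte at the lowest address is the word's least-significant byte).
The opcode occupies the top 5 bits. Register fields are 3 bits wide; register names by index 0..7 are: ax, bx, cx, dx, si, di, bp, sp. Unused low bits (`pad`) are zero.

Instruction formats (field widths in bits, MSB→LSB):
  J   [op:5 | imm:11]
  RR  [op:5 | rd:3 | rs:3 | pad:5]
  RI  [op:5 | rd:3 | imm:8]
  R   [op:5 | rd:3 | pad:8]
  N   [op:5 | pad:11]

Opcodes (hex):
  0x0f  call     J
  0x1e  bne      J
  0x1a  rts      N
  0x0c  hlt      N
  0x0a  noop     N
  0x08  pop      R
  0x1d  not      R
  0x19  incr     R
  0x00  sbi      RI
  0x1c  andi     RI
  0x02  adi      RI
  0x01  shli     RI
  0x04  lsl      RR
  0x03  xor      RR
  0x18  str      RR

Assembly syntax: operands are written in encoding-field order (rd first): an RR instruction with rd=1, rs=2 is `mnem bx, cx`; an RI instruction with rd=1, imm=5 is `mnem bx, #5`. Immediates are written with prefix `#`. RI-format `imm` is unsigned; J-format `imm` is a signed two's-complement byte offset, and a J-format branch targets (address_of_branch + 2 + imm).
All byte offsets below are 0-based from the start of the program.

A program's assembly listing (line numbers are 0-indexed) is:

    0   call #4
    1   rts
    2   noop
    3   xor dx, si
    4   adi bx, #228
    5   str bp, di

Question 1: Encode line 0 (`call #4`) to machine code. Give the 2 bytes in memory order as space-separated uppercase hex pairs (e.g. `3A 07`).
04 78

0. call fields op=0xf:5|imm=4:11 → word 7804h → 04 78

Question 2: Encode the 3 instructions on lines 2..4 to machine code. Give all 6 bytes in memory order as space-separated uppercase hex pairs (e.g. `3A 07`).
00 50 80 1B E4 11

2. noop fields op=0xa:5|pad=0:11 → word 5000h → 00 50
3. xor fields op=0x3:5|rd=3:3|rs=4:3|pad=0:5 → word 1b80h → 80 1b
4. adi fields op=0x2:5|rd=1:3|imm=228:8 → word 11e4h → e4 11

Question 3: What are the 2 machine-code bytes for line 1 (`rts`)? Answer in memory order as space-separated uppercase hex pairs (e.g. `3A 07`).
L1: rts op=0x1a:5|pad=0:11 ⇒ 0xd000 ⇒ little 00 d0

00 D0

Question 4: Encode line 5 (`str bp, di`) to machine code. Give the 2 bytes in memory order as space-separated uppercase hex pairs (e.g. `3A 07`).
A0 C6

line 5 (str): pack op=0x18:5|rd=6:3|rs=5:3|pad=0:5 = 0xc6a0; little→ a0 c6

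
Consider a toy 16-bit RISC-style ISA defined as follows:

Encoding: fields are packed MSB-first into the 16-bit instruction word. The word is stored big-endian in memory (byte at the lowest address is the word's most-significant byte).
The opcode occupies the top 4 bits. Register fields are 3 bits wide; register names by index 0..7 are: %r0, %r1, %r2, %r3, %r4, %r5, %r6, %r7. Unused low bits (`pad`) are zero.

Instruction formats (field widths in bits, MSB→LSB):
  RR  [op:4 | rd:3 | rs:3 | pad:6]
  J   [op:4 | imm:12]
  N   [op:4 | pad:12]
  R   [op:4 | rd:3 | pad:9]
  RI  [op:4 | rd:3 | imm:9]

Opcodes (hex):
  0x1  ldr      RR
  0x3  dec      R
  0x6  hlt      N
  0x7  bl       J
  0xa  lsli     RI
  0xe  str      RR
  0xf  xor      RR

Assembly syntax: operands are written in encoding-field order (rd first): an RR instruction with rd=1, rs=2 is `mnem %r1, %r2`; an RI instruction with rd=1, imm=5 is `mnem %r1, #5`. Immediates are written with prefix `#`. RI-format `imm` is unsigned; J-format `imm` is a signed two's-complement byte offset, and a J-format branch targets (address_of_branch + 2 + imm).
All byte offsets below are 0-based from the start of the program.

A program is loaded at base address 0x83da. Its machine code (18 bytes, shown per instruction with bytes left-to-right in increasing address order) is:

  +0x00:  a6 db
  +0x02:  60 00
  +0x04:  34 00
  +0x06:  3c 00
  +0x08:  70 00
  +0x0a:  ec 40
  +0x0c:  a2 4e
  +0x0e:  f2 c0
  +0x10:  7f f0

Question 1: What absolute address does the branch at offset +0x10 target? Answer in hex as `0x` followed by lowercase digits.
[10] 7f f0 → 0x7ff0
  opcode bits[15:12]=0x7: bl/J
  imm@[11:0]=0xff0 (s12→-16) ⇒ #-16
  target = base 0x83da + off 0x10 + 2 + imm -16 = 0x83dc

0x83dc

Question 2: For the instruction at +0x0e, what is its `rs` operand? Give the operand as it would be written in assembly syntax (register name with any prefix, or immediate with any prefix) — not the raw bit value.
off 0x0e: read f2 c0 as big → 0xf2c0
  op=0xf2c0>>12=0xf ⇒ xor (RR)
  rd: (w>>9)&0x7=0x1 → %r1
  rs: (w>>6)&0x7=0x3 → %r3

%r3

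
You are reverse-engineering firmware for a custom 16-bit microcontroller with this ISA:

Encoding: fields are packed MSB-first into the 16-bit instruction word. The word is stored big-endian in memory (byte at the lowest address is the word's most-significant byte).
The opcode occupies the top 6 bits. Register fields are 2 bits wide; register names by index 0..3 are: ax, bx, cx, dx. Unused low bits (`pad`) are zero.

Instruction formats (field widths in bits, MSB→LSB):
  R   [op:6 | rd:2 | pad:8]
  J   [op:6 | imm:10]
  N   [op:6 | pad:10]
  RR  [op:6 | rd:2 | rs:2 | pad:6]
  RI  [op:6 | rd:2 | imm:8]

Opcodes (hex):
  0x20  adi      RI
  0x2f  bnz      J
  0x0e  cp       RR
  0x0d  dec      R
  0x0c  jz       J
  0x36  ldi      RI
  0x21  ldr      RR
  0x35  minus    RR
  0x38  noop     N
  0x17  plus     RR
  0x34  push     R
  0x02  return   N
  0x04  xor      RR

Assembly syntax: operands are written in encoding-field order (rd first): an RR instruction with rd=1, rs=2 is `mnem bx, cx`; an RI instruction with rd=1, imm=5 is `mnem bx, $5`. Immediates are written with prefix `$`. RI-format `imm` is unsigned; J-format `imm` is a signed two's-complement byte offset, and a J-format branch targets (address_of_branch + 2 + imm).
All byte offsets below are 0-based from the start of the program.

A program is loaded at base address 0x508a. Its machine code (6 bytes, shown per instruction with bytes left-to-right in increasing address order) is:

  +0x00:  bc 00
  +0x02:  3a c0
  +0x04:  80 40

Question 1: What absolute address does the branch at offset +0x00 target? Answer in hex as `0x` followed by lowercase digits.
[00] bc 00 → 0xbc00
  top 6b → 0x2f → bnz [J]
  [9:0] imm=0 = $0
  target = base 0x508a + off 0x00 + 2 + imm 0 = 0x508c

0x508c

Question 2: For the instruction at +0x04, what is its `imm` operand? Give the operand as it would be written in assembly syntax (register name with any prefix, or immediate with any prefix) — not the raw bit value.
$64

+0x04: 80 40 ⇒ word 0x8040 (big)
  top 6b → 0x20 → adi [RI]
  rd@[9:8]=0x0 ⇒ ax
  imm@[7:0]=0x40 ⇒ $64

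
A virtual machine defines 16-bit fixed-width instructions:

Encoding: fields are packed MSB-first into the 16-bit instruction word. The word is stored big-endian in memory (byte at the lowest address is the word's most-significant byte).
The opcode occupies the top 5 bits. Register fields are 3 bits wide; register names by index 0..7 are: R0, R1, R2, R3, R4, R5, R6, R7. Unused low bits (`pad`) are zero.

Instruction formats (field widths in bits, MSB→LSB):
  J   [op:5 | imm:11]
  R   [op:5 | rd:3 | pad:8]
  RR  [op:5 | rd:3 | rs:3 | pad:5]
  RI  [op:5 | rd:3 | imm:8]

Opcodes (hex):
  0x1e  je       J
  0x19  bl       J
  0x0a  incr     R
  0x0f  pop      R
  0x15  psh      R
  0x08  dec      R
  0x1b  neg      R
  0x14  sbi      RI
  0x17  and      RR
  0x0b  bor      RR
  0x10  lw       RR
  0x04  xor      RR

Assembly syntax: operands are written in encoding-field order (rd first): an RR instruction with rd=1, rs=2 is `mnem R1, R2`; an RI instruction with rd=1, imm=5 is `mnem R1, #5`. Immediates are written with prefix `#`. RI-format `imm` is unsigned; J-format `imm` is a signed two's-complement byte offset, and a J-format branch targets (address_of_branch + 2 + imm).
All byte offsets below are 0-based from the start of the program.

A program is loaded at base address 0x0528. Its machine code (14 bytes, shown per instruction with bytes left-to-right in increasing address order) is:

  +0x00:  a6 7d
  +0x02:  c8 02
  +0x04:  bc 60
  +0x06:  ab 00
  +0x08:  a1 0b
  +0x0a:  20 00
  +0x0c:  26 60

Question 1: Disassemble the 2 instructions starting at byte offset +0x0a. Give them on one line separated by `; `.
xor R0, R0; xor R6, R3

+0x0a: 20 00 ⇒ word 0x2000 (big)
  op=0x2000>>11=0x4 ⇒ xor (RR)
  rd: (w>>8)&0x7=0x0 → R0
  rs: (w>>5)&0x7=0x0 → R0
+0x0c: 26 60 ⇒ word 0x2660 (big)
  op=0x2660>>11=0x4 ⇒ xor (RR)
  rd: (w>>8)&0x7=0x6 → R6
  rs: (w>>5)&0x7=0x3 → R3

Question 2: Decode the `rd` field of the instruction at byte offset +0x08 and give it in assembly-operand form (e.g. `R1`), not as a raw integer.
@+08  big-endian(a1 0b) = 0xa10b
  top 5b → 0x14 → sbi [RI]
  [10:8] rd=1 = R1
  [7:0] imm=11 = #11

R1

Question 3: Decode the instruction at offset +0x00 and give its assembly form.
+0x00: a6 7d ⇒ word 0xa67d (big)
  top 5b → 0x14 → sbi [RI]
  [10:8] rd=6 = R6
  [7:0] imm=125 = #125

sbi R6, #125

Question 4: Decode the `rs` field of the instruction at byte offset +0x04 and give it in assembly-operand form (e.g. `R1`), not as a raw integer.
R3

@+04  big-endian(bc 60) = 0xbc60
  op=0xbc60>>11=0x17 ⇒ and (RR)
  rd@[10:8]=0x4 ⇒ R4
  rs@[7:5]=0x3 ⇒ R3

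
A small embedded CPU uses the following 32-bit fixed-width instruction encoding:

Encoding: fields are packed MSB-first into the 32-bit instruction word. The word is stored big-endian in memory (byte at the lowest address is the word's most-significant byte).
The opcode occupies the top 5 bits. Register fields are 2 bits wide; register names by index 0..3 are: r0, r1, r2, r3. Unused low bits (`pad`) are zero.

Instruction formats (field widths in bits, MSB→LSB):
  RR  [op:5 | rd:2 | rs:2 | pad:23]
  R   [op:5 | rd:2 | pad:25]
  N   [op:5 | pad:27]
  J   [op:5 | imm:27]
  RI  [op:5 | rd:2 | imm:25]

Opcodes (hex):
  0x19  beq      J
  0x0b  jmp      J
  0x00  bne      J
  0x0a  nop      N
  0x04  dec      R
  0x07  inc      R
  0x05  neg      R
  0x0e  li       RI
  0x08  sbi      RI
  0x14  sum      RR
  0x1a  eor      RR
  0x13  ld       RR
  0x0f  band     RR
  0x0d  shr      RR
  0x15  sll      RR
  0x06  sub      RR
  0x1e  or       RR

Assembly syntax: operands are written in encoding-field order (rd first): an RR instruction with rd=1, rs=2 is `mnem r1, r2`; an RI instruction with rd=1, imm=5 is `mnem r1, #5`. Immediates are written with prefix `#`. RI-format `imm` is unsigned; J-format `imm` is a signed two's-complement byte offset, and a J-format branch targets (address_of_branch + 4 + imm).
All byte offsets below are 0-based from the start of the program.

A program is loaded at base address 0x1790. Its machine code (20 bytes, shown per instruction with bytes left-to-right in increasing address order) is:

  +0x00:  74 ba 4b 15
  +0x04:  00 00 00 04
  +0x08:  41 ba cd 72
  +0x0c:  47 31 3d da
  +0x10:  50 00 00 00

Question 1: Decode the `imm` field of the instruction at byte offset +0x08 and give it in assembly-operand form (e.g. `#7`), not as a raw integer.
#29019506

+0x08: 41 ba cd 72 ⇒ word 0x41bacd72 (big)
  op=0x41bacd72>>27=0x8 ⇒ sbi (RI)
  rd@[26:25]=0x0 ⇒ r0
  imm@[24:0]=0x1bacd72 ⇒ #29019506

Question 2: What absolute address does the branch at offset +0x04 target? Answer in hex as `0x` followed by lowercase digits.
0x179c

[04] 00 00 00 04 → 0x00000004
  opcode bits[31:27]=0x0: bne/J
  [26:0] imm=4 = #4
  target = base 0x1790 + off 0x04 + 4 + imm 4 = 0x179c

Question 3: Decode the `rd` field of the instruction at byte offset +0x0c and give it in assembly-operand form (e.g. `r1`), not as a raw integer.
r3

[0c] 47 31 3d da → 0x47313dda
  top 5b → 0x8 → sbi [RI]
  rd@[26:25]=0x3 ⇒ r3
  imm@[24:0]=0x1313dda ⇒ #20004314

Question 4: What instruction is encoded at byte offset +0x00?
li r2, #12208917

off 0x00: read 74 ba 4b 15 as big → 0x74ba4b15
  op=0x74ba4b15>>27=0xe ⇒ li (RI)
  rd@[26:25]=0x2 ⇒ r2
  imm@[24:0]=0xba4b15 ⇒ #12208917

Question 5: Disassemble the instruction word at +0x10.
[10] 50 00 00 00 → 0x50000000
  opcode bits[31:27]=0xa: nop/N

nop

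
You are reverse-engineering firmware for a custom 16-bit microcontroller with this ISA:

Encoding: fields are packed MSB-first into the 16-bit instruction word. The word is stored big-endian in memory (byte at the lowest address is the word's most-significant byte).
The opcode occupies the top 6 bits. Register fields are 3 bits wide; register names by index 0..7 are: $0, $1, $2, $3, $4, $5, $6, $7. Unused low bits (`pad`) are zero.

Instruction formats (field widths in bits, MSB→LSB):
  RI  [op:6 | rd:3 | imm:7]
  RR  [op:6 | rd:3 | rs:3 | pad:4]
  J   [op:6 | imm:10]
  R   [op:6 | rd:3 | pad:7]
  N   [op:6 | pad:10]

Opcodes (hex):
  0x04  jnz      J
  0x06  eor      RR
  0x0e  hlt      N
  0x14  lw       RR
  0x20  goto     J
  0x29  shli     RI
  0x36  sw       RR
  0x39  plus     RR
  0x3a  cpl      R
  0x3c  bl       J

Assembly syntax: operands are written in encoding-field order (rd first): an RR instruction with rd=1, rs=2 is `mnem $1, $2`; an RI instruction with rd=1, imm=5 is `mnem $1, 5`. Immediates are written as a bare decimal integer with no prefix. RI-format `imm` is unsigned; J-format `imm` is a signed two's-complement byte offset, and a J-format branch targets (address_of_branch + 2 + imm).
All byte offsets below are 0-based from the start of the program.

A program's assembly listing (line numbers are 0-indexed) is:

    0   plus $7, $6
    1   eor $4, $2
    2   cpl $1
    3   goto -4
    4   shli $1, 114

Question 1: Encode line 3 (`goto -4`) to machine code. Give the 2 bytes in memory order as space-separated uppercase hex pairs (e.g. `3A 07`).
83 FC

L3: goto op=0x20:6|imm=-4:10 ⇒ 0x83fc ⇒ big 83 fc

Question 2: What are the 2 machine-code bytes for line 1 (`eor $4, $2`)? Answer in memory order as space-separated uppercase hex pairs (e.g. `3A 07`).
1A 20

line 1 (eor): pack op=0x6:6|rd=4:3|rs=2:3|pad=0:4 = 0x1a20; big→ 1a 20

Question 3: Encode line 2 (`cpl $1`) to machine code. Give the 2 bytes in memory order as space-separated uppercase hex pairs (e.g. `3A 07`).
E8 80

L2: cpl op=0x3a:6|rd=1:3|pad=0:7 ⇒ 0xe880 ⇒ big e8 80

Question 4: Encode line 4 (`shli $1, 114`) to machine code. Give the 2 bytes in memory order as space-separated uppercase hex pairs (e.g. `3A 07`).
4. shli fields op=0x29:6|rd=1:3|imm=114:7 → word a4f2h → a4 f2

A4 F2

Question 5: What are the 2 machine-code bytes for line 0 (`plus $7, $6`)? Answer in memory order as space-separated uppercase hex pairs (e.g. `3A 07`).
E7 E0

0. plus fields op=0x39:6|rd=7:3|rs=6:3|pad=0:4 → word e7e0h → e7 e0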